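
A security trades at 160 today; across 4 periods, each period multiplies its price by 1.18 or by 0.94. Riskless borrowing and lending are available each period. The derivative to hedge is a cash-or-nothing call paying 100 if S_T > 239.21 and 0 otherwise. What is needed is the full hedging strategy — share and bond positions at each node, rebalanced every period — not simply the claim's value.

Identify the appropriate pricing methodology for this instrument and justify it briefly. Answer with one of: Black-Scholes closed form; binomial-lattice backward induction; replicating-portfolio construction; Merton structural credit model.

Key observation: the mandate to exhibit the hedge at every date and state singles out the replicating-portfolio construction on the 4-period tree with factors 1.18 and 0.94 from 160.

framework: replicating-portfolio construction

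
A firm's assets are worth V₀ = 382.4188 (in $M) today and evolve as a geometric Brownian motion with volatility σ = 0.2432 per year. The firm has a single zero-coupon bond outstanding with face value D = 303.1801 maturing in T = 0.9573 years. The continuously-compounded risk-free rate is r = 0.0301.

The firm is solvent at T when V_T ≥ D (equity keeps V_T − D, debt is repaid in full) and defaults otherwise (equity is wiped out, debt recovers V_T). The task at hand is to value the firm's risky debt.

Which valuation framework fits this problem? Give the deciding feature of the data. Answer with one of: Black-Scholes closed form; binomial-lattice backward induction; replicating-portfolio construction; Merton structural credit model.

Key observation: the question is about default risk generated by asset-value dynamics against a debt face of 303.1801 — the structural framework prices exactly that.

framework: Merton structural credit model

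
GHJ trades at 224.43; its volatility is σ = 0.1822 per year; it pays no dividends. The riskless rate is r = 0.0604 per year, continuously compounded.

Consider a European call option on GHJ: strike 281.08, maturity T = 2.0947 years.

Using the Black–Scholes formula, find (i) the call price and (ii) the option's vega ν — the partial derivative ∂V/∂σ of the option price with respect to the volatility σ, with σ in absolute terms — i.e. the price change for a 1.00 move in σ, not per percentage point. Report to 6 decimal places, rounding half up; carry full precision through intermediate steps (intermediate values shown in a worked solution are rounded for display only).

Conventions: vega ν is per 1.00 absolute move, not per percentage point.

σ√T = 0.1822·√2.0947 = 0.263699
d₁ = (ln(S/K) + (r+σ²/2)T) / (σ√T) = (ln(224.43/281.08) + (0.0604+0.1822²/2)·2.0947) / 0.263699 = (-0.225075 + 0.161289) / 0.263699 = -0.241892
d₂ = d₁ − σ√T = -0.241892 − 0.263699 = -0.505592
e^{−rT} = 0.881157
N(d₁) = 0.404432,  N(d₂) = 0.306572
Call price V = S·N(d₁) − K·e^{−rT}·N(d₂) = 90.766629 − 75.930280 = 14.836349
φ(d₁) = (1/√(2π))·e^{−d₁²/2} = 0.387440
ν = S·φ(d₁)·√T = 125.847964

price = 14.836349
ν = 125.847964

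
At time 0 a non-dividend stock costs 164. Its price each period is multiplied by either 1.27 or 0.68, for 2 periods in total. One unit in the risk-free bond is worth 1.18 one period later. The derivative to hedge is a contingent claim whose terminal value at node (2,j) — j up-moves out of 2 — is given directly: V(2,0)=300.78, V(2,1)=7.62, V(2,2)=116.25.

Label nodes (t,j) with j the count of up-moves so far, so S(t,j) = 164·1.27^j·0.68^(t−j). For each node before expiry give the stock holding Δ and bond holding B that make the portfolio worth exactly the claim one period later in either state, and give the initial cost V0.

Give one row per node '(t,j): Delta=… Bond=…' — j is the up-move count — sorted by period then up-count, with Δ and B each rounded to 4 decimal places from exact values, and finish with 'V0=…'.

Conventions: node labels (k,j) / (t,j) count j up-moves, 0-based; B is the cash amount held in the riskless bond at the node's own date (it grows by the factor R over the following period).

Risk-neutral probability p* = (R−d)/(u−d) = (1.18−0.68)/(1.27−0.68) = 0.8475.
At maturity the claim pays: V(2,0)=300.7800, V(2,1)=7.6200, V(2,2)=116.2500
Node (1,0) S=111.5200: V=(p*·7.6200+(1−p*)·300.7800)/1.18=44.3554; Δ=(7.6200−300.7800)/(141.6304−75.8336)=-4.4555; B=V−Δ·S=541.2367
Node (1,1) S=208.2800: V=(p*·116.2500+(1−p*)·7.6200)/1.18=84.4740; Δ=(116.2500−7.6200)/(264.5156−141.6304)=0.8840; B=V−Δ·S=-99.6446
Node (0,0) S=164.0000: V=(p*·84.4740+(1−p*)·44.3554)/1.18=66.4019; Δ=(84.4740−44.3554)/(208.2800−111.5200)=0.4146; B=V−Δ·S=-1.5958
As a check, the time-0 holding Δ(0,0)·S0 + B(0,0) comes to 66.4019 — exactly V0.

(0,0): Delta=0.4146 Bond=-1.5958
(1,0): Delta=-4.4555 Bond=541.2367
(1,1): Delta=0.8840 Bond=-99.6446
V0=66.4019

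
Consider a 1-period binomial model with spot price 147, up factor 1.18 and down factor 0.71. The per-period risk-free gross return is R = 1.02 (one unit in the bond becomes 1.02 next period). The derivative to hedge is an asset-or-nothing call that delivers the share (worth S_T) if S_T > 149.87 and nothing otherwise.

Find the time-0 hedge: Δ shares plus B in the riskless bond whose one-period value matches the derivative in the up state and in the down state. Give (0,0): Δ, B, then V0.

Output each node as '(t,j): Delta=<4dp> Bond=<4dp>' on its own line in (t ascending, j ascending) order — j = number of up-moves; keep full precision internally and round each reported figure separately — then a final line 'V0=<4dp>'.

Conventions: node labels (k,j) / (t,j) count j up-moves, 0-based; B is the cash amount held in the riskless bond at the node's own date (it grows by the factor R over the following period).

(0,0): Delta=2.5106 Bond=-256.8974
V0=112.1665

Under the risk-neutral measure, an up-move has probability p* = (R−d)/(u−d) = 0.6596 and values discount at R = 1.02.
Payoffs at expiry: V(1,0)=0.0000, V(1,1)=173.4600
  t=0,j=0: stock 147.0000 → up 173.4600 (V=173.4600), down 104.3700 (V=0.0000). Price 112.1665; hedge Δ=2.5106, bond B=-256.8974.
As a check, the time-0 holding Δ(0,0)·S0 + B(0,0) comes to 112.1665 — exactly V0.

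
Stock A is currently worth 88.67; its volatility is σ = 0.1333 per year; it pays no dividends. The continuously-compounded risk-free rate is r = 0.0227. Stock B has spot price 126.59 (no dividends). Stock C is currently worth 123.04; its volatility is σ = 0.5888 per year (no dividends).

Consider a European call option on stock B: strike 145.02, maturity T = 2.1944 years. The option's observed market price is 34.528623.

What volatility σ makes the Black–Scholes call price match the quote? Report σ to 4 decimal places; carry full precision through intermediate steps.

sigma = 0.5244

At σ = 0.5244 the Black–Scholes value reproduces the quote:
σ√T = 0.5244·√2.1944 = 0.776820
d₁ = (ln(S/K) + (r+σ²/2)T) / (σ√T) = (ln(126.59/145.02) + (0.0227+0.5244²/2)·2.1944) / 0.776820 = (-0.135918 + 0.351538) / 0.776820 = 0.277567
d₂ = d₁ − σ√T = 0.277567 − 0.776820 = -0.499253
e^{−rT} = 0.951407
N(d₁) = 0.609328,  N(d₂) = 0.308800
V = S·N(d₁) − K·e^{−rT}·N(d₂) = 77.134780 − 42.606157 = 34.528623 (equal to the quote); since ∂V/∂σ > 0 for all σ, the implied volatility is unique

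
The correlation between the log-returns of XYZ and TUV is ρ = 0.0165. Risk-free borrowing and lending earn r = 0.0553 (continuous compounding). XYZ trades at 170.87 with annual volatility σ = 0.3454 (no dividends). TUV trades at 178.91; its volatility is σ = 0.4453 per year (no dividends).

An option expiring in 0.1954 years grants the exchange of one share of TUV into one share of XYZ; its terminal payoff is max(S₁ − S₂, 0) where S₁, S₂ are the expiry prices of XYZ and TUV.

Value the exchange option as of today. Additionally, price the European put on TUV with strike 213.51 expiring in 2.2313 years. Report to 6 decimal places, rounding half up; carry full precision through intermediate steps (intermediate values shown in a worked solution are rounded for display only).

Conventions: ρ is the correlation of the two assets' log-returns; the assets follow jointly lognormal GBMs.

exchange price = 13.472983
price(TUV put K=213.51) = 52.950374

σ_eff = √(σ₁² + σ₂² − 2ρσ₁σ₂) = √(0.3454² + 0.4453² − 2·0.0165·0.3454·0.4453) = 0.559033
d₁ = (ln(S₁/S₂) + (q₂ − q₁ + σ_eff²/2)T) / (σ_eff√T) = (ln(170.87/178.91) + (0.0 − 0.0 + 0.156259)·0.1954) / 0.247115 = -0.062509
d₂ = d₁ − σ_eff√T = -0.062509 − 0.247115 = -0.309624
N(d₁) = 0.475079,  N(d₂) = 0.378423
V = S₁·e^{−q₁T}·N(d₁) − S₂·e^{−q₂T}·N(d₂) = 81.176719 − 67.703736 = 13.472983
[vanilla: TUV put K=213.51]
σ√T = 0.4453·√2.2313 = 0.665169
d₁ = (ln(S/K) + (r+σ²/2)T) / (σ√T) = (ln(178.91/213.51) + (0.0553+0.4453²/2)·2.2313) / 0.665169 = (-0.176801 + 0.344615) / 0.665169 = 0.252289
d₂ = d₁ − σ√T = 0.252289 − 0.665169 = -0.412880
e^{−rT} = 0.883918
N(−d₁) = 0.400409,  N(−d₂) = 0.660153
price = K·e^{−rT}·N(−d₂) − S·N(−d₁) = 124.587523 − 71.637149 = 52.950374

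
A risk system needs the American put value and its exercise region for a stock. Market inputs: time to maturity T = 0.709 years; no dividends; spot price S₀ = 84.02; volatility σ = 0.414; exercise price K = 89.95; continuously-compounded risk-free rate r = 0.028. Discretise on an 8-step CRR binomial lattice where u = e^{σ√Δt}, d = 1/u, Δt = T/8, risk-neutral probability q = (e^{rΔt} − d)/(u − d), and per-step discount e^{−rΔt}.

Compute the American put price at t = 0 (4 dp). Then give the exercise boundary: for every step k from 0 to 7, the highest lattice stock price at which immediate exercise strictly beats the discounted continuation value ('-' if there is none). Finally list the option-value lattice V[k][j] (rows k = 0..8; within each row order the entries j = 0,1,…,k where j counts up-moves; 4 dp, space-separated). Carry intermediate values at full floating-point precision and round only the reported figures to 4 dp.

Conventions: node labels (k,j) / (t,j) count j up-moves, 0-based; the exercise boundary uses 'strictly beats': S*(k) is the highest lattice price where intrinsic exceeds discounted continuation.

params: Δt=0.08862 u=1.13116 d=0.88404 q=0.47928 e^(-rΔt)=0.99752
t_8 payoffs: 58.6044 49.8423 38.6308 24.2854 5.9300 0.0000 0.0000 0.0000 0.0000
t_7: node(7,0) S=35.4570 payoff=54.4930 vs cont=54.2700 → 54.4930 [stop]  node(7,1) S=45.3684 payoff=44.5816 vs cont=44.3586 → 44.5816 [stop]  node(7,2) S=58.0504 payoff=31.8996 vs cont=31.6766 → 31.8996 [stop]  node(7,3) S=74.2774 payoff=15.6726 vs cont=15.4496 → 15.6726 [stop]  node(7,4) S=95.0404 payoff=0.0000 vs cont=3.0802 → 3.0802 [wait]  node(7,5) S=121.6074 payoff=0.0000 vs cont=0.0000 → 0.0000 [wait]  node(7,6) S=155.6007 payoff=0.0000 vs cont=0.0000 → 0.0000 [wait]  node(7,7) S=199.0962 payoff=0.0000 vs cont=0.0000 → 0.0000 [wait]  ⇒ S*(7)=74.2774
t_6: node(6,0) S=40.1077 payoff=49.8423 vs cont=49.6193 → 49.8423 [stop]  node(6,1) S=51.3192 payoff=38.6308 vs cont=38.4079 → 38.6308 [stop]  node(6,2) S=65.6646 payoff=24.2854 vs cont=24.0625 → 24.2854 [stop]  node(6,3) S=84.0200 payoff=5.9300 vs cont=9.6134 → 9.6134 [wait]  node(6,4) S=107.5064 payoff=0.0000 vs cont=1.5999 → 1.5999 [wait]  node(6,5) S=137.5579 payoff=0.0000 vs cont=0.0000 → 0.0000 [wait]  node(6,6) S=176.0099 payoff=0.0000 vs cont=0.0000 → 0.0000 [wait]  ⇒ S*(6)=65.6646
t_5: node(5,0) S=45.3684 payoff=44.5816 vs cont=44.3586 → 44.5816 [stop]  node(5,1) S=58.0504 payoff=31.8996 vs cont=31.6766 → 31.8996 [stop]  node(5,2) S=74.2774 payoff=15.6726 vs cont=17.2106 → 17.2106 [wait]  node(5,3) S=95.0404 payoff=0.0000 vs cont=5.7584 → 5.7584 [wait]  node(5,4) S=121.6074 payoff=0.0000 vs cont=0.8311 → 0.8311 [wait]  node(5,5) S=155.6007 payoff=0.0000 vs cont=0.0000 → 0.0000 [wait]  ⇒ S*(5)=58.0504
t_4: node(4,0) S=51.3192 payoff=38.6308 vs cont=38.4079 → 38.6308 [stop]  node(4,1) S=65.6646 payoff=24.2854 vs cont=24.7978 → 24.7978 [wait]  node(4,2) S=84.0200 payoff=5.9300 vs cont=11.6927 → 11.6927 [wait]  node(4,3) S=107.5064 payoff=0.0000 vs cont=3.3884 → 3.3884 [wait]  node(4,4) S=137.5579 payoff=0.0000 vs cont=0.4317 → 0.4317 [wait]  ⇒ S*(4)=51.3192
t_3: node(3,0) S=58.0504 payoff=31.8996 vs cont=31.9216 → 31.9216 [wait]  node(3,1) S=74.2774 payoff=15.6726 vs cont=18.4709 → 18.4709 [wait]  node(3,2) S=95.0404 payoff=0.0000 vs cont=7.6935 → 7.6935 [wait]  node(3,3) S=121.6074 payoff=0.0000 vs cont=1.9664 → 1.9664 [wait]  ⇒ S*(3)=-
t_2: node(2,0) S=65.6646 payoff=24.2854 vs cont=25.4118 → 25.4118 [wait]  node(2,1) S=84.0200 payoff=5.9300 vs cont=13.2725 → 13.2725 [wait]  node(2,2) S=107.5064 payoff=0.0000 vs cont=4.9364 → 4.9364 [wait]  ⇒ S*(2)=-
t_1: node(1,0) S=74.2774 payoff=15.6726 vs cont=19.5451 → 19.5451 [wait]  node(1,1) S=95.0404 payoff=0.0000 vs cont=9.2542 → 9.2542 [wait]  ⇒ S*(1)=-
t_0: node(0,0) S=84.0200 payoff=5.9300 vs cont=14.5766 → 14.5766 [wait]  ⇒ S*(0)=-

price = 14.5766
boundary = - - - - 51.3192 58.0504 65.6646 74.2774
tree:
14.5766
19.5451 9.2542
25.4118 13.2725 4.9364
31.9216 18.4709 7.6935 1.9664
38.6308 24.7978 11.6927 3.3884 0.4317
44.5816 31.8996 17.2106 5.7584 0.8311 0.0000
49.8423 38.6308 24.2854 9.6134 1.5999 0.0000 0.0000
54.4930 44.5816 31.8996 15.6726 3.0802 0.0000 0.0000 0.0000
58.6044 49.8423 38.6308 24.2854 5.9300 0.0000 0.0000 0.0000 0.0000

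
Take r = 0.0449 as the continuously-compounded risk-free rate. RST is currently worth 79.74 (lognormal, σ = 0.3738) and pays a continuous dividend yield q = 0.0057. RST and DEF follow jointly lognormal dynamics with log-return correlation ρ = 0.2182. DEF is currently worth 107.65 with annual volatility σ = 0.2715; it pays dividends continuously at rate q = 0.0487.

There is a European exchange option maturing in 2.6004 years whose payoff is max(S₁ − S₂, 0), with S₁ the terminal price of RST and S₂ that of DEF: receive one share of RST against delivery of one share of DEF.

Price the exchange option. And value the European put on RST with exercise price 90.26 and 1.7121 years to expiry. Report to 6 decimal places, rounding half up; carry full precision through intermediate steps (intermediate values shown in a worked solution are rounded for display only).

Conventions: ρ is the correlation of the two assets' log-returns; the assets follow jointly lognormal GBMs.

σ_eff = √(σ₁² + σ₂² − 2ρσ₁σ₂) = √(0.3738² + 0.2715² − 2·0.2182·0.3738·0.2715) = 0.411278
d₁ = (ln(S₁/S₂) + (q₂ − q₁ + σ_eff²/2)T) / (σ_eff√T) = (ln(79.74/107.65) + (0.0487 − 0.0057 + 0.084575)·2.6004) / 0.663217 = 0.047695
d₂ = d₁ − σ_eff√T = 0.047695 − 0.663217 = -0.615523
N(d₁) = 0.519020,  N(d₂) = 0.269105
V = S₁·e^{−q₁T}·N(d₁) − S₂·e^{−q₂T}·N(d₂) = 40.777754 − 25.523290 = 15.254464
[vanilla: RST put K=90.26]
σ√T = 0.3738·√1.7121 = 0.489107
d₁ = (ln(S/K) + (r−q+σ²/2)T) / (σ√T) = (ln(79.74/90.26) + (0.0449−0.0057+0.3738²/2)·1.7121) / 0.489107 = (-0.123923 + 0.186727) / 0.489107 = 0.128406
d₂ = d₁ − σ√T = 0.128406 − 0.489107 = -0.360701
e^{−rT} = 0.926007
e^{−qT} = 0.990288
N(−d₁) = 0.448914,  N(−d₂) = 0.640839
price = K·e^{−rT}·N(−d₂) − S·e^{−qT}·N(−d₁) = 53.562196 − 35.448765 = 18.113432

exchange price = 15.254464
price(RST put K=90.26) = 18.113432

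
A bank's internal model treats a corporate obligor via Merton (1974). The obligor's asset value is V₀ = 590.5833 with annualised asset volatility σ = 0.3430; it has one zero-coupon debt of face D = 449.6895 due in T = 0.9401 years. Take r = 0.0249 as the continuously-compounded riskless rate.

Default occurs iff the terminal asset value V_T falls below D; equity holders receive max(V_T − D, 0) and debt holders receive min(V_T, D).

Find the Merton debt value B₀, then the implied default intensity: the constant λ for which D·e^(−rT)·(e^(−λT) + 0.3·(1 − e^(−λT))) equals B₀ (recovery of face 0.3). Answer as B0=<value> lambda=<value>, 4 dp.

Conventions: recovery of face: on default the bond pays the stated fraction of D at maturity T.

Equity is a call on the firm's assets struck at D = 449.6895:
d₁ = [ln(V₀/D) + (r + σ²/2)T] / (σ√T)
   = [ln(590.5833/449.6895) + (0.0249 + 0.5·0.3430²)·0.9401] / (0.3430·√0.9401)
   = [0.272553 + 0.078709] / 0.332569 = 1.056212
d₂ = d₁ − σ√T = 1.056212 − 0.332569 = 0.723643
N(d₁) = 0.854564,  N(d₂) = 0.765358,  e^(−rT) = 0.976863
E₀ = V₀·N(d₁) − D·e^(−rT)·N(d₂)
   = 590.5833·0.854564 − 449.6895·0.976863·0.765358 = 168.481115
B₀ = V₀ − E₀ = 590.5833 − 168.481115 = 422.102185
e^(−λT) = (B₀·e^(rT)/D − 0.3)/(1 − 0.3) = (422.1022·1.023685/449.6895 − 0.3)/0.7 = 0.94412027
λ = −ln(0.94412027)/0.9401 = 0.061166

B0=422.1022 lambda=0.0612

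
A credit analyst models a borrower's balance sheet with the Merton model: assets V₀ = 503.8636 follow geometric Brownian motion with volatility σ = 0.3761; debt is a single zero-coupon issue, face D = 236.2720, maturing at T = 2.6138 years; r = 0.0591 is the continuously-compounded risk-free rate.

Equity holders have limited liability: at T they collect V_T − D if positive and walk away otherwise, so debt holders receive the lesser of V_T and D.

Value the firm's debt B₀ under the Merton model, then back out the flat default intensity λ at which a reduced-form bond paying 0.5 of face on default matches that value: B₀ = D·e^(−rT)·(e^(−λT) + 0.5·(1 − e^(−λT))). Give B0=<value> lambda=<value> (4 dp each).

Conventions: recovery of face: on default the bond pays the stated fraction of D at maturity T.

Apply the equity-as-call identities (strike 236.2720, horizon 2.6138 years):
d₁ = [ln(V₀/D) + (r + σ²/2)T] / (σ√T)
   = [ln(503.8636/236.2720) + (0.0591 + 0.5·0.3761²)·2.6138] / (0.3761·√2.6138)
   = [0.757322 + 0.339338] / 0.608050 = 1.803568
d₂ = d₁ − σ√T = 1.803568 − 0.608050 = 1.195518
N(d₁) = 0.964350,  N(d₂) = 0.884058,  e^(−rT) = 0.856864
E₀ = V₀·N(d₁) − D·e^(−rT)·N(d₂)
   = 503.8636·0.964350 − 236.2720·0.856864·0.884058 = 306.920928
B₀ = V₀ − E₀ = 503.8636 − 306.920928 = 196.942672
e^(−λT) = (B₀·e^(rT)/D − 0.5)/(1 − 0.5) = (196.9427·1.167046/236.2720 − 0.5)/0.5 = 0.94556398
λ = −ln(0.94556398)/2.6138 = 0.021415

B0=196.9427 lambda=0.0214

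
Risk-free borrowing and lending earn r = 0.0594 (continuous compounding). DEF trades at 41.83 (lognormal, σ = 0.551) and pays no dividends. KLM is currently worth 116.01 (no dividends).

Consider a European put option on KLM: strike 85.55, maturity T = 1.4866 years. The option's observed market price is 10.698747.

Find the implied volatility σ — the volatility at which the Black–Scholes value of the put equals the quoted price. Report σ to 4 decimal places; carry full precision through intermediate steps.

sigma = 0.5498

At σ = 0.5498 the Black–Scholes value reproduces the quote:
σ√T = 0.5498·√1.4866 = 0.670350
d₁ = (ln(S/K) + (r+σ²/2)T) / (σ√T) = (ln(116.01/85.55) + (0.0594+0.5498²/2)·1.4866) / 0.670350 = (0.304575 + 0.312989) / 0.670350 = 0.921256
d₂ = d₁ − σ√T = 0.921256 − 0.670350 = 0.250906
e^{−rT} = 0.915482
N(−d₁) = 0.178458,  N(−d₂) = 0.400944
V = K·e^{−rT}·N(−d₂) − S·N(−d₁) = 31.401707 − 20.702960 = 10.698747 (the quoted price), and the Black–Scholes price is strictly increasing in σ, so σ is unique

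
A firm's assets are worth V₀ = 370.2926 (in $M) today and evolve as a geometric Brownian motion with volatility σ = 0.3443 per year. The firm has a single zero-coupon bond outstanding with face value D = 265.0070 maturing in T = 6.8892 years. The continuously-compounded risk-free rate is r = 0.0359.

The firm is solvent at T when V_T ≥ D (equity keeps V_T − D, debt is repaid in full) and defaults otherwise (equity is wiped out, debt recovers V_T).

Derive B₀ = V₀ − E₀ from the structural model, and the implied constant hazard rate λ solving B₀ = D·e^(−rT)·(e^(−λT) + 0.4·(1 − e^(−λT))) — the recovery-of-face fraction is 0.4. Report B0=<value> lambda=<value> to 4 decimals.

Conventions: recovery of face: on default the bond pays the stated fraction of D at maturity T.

B0=169.8090 lambda=0.0516

Work the structural quantities from V₀ = 370.2926 against face 265.0070:
d₁ = [ln(V₀/D) + (r + σ²/2)T] / (σ√T)
   = [ln(370.2926/265.0070) + (0.0359 + 0.5·0.3443²)·6.8892] / (0.3443·√6.8892)
   = [0.334537 + 0.655654] / 0.903694 = 1.095715
d₂ = d₁ − σ√T = 1.095715 − 0.903694 = 0.192021
N(d₁) = 0.863398,  N(d₂) = 0.576137,  e^(−rT) = 0.780889
E₀ = V₀·N(d₁) − D·e^(−rT)·N(d₂)
   = 370.2926·0.863398 − 265.0070·0.780889·0.576137 = 200.483563
B₀ = V₀ − E₀ = 370.2926 − 200.483563 = 169.809037
e^(−λT) = (B₀·e^(rT)/D − 0.4)/(1 − 0.4) = (169.8090·1.280592/265.0070 − 0.4)/0.6 = 0.70094504
λ = −ln(0.70094504)/6.8892 = 0.051577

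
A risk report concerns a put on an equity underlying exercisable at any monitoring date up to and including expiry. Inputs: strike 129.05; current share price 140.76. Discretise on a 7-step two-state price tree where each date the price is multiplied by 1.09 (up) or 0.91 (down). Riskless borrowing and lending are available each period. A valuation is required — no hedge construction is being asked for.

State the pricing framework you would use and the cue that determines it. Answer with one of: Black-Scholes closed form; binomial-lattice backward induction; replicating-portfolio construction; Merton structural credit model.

framework: binomial-lattice backward induction

Key observation: with exercise allowed before expiry on a discrete up/down model (7 steps from spot 140.76), the strike-129.05 put's value must be rolled back through the tree testing early exercise at each node.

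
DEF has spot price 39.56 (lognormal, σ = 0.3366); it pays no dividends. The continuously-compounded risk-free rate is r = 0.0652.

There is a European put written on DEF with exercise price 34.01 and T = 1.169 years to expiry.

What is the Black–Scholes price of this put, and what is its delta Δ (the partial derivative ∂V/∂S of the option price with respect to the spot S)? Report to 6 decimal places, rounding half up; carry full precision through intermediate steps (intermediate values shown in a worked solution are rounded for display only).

σ√T = 0.3366·√1.169 = 0.363933
d₁ = (ln(S/K) + (r+σ²/2)T) / (σ√T) = (ln(39.56/34.01) + (0.0652+0.3366²/2)·1.169) / 0.363933 = (0.151164 + 0.142442) / 0.363933 = 0.806759
d₂ = d₁ − σ√T = 0.806759 − 0.363933 = 0.442826
e^{−rT} = 0.926613
N(−d₁) = 0.209903,  N(−d₂) = 0.328946
Put price V = K·e^{−rT}·N(−d₂) − S·N(−d₁) = 10.366434 − 8.303746 = 2.062688
Δ = −N(−d₁) = -0.209903

price = 2.062688
Δ = -0.209903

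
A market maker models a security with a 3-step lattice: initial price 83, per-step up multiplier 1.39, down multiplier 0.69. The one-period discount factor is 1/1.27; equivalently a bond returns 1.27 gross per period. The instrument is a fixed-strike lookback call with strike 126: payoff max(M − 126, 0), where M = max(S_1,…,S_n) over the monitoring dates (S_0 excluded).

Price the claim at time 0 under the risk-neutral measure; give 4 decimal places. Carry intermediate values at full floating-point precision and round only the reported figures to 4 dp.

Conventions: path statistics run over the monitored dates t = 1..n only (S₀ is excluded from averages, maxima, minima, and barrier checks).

price = 28.8855

With p* = (R−d)/(u−d) = 0.8286, sum probability × payoff across the paths and divide by R^3.
Enumerate all 2^3 = 8 price paths (U = up ×1.39, D = down ×0.69); each path with k up-moves has probability p*^k·(1−p*)^(3−k).
DDD: M=57.2700, payoff=0.0000, prob=0.005038
UDD: M=115.3700, payoff=0.0000, prob=0.024350
DUD: M=79.6053, payoff=0.0000, prob=0.024350
UUD: M=160.3643, payoff=34.3643, prob=0.117691
DDU: M=57.2700, payoff=0.0000, prob=0.024350
UDU: M=115.3700, payoff=0.0000, prob=0.117691
DUU: M=110.6514, payoff=0.0000, prob=0.117691
UUU: M=222.9064, payoff=96.9064, prob=0.568840
Price = Σ prob·payoff / R^3 = 59.168557 / 2.048383 = 28.8855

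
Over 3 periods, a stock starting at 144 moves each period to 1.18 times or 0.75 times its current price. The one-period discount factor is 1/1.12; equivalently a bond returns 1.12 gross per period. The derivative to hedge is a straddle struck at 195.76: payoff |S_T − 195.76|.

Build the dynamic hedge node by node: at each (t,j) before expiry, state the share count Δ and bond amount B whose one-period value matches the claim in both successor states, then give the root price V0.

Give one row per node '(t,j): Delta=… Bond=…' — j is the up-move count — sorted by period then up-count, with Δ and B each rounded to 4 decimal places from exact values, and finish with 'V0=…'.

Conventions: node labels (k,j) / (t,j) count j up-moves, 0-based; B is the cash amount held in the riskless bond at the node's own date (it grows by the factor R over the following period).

Risk-neutral probability p* = (R−d)/(u−d) = (1.12−0.75)/(1.18−0.75) = 0.8605.
Payoffs at expiry: V(3,0)=135.0100, V(3,1)=100.1800, V(3,2)=45.3808, V(3,3)=40.8366
Node (2,0) S=81.0000: V=(p*·100.1800+(1−p*)·135.0100)/1.12=93.7857; Δ=(100.1800−135.0100)/(95.5800−60.7500)=-1.0000; B=V−Δ·S=174.7857
Node (2,1) S=127.4400: V=(p*·45.3808+(1−p*)·100.1800)/1.12=47.3457; Δ=(45.3808−100.1800)/(150.3792−95.5800)=-1.0000; B=V−Δ·S=174.7857
Node (2,2) S=200.5056: V=(p*·40.8366+(1−p*)·45.3808)/1.12=37.0274; Δ=(40.8366−45.3808)/(236.5966−150.3792)=-0.0527; B=V−Δ·S=47.5953
Node (1,0) S=108.0000: V=(p*·47.3457+(1−p*)·93.7857)/1.12=48.0587; Δ=(47.3457−93.7857)/(127.4400−81.0000)=-1.0000; B=V−Δ·S=156.0587
Node (1,1) S=169.9200: V=(p*·37.0274+(1−p*)·47.3457)/1.12=34.3457; Δ=(37.0274−47.3457)/(200.5056−127.4400)=-0.1412; B=V−Δ·S=58.3418
Node (0,0) S=144.0000: V=(p*·34.3457+(1−p*)·48.0587)/1.12=32.3742; Δ=(34.3457−48.0587)/(169.9200−108.0000)=-0.2215; B=V−Δ·S=64.2649
Verification: the root portfolio costs Δ(0,0)·S0 + B(0,0) = 32.3742, matching V0.

(0,0): Delta=-0.2215 Bond=64.2649
(1,0): Delta=-1.0000 Bond=156.0587
(1,1): Delta=-0.1412 Bond=58.3418
(2,0): Delta=-1.0000 Bond=174.7857
(2,1): Delta=-1.0000 Bond=174.7857
(2,2): Delta=-0.0527 Bond=47.5953
V0=32.3742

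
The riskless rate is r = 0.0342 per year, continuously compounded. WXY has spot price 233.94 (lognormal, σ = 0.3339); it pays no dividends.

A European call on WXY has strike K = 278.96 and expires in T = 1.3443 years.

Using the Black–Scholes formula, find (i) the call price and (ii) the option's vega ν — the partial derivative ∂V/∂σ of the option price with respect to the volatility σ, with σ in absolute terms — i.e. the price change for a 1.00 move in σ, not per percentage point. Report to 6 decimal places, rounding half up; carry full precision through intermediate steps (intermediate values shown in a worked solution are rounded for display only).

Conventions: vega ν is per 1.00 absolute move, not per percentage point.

price = 24.272405
ν = 107.118705

σ√T = 0.3339·√1.3443 = 0.387137
d₁ = (ln(S/K) + (r+σ²/2)T) / (σ√T) = (ln(233.94/278.96) + (0.0342+0.3339²/2)·1.3443) / 0.387137 = (-0.176004 + 0.120913) / 0.387137 = -0.142304
d₂ = d₁ − σ√T = -0.142304 − 0.387137 = -0.529441
e^{−rT} = 0.955066
N(d₁) = 0.443420,  N(d₂) = 0.298250
Call price V = S·N(d₁) − K·e^{−rT}·N(d₂) = 103.733644 − 79.461238 = 24.272405
φ(d₁) = (1/√(2π))·e^{−d₁²/2} = 0.394923
ν = S·φ(d₁)·√T = 107.118705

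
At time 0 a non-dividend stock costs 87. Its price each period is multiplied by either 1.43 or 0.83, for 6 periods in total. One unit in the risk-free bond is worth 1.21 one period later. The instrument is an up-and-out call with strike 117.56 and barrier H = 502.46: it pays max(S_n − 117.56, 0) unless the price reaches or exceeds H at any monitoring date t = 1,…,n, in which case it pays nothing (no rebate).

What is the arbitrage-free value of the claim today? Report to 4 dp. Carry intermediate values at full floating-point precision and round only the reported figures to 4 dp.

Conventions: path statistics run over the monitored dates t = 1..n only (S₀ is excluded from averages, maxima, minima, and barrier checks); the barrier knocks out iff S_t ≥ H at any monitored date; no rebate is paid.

Set p* = 0.6333 (from d < R < u); the path-dependent value is the discounted p*-expectation over all price paths.
Enumerate all 2^6 = 64 price paths (U = up ×1.43, D = down ×0.83); each path with k up-moves has probability p*^k·(1−p*)^(6−k).
DDDDDD: M=72.2100, payoff=0.0000, prob=0.002430
UDDDDD: M=124.4100, payoff=0.0000, prob=0.004197
DUDDDD: M=103.2603, payoff=0.0000, prob=0.004197
UUDDDD: M=177.9063, payoff=0.0000, prob=0.007250
DDUDDD: M=85.7060, payoff=0.0000, prob=0.004197
UDUDDD: M=147.6622, payoff=0.0000, prob=0.007250
DUUDDD: M=147.6622, payoff=0.0000, prob=0.007250
UUUDDD: M=254.4060, payoff=27.9060, prob=0.012523
DDDUDD: M=72.2100, payoff=0.0000, prob=0.004197
UDDUDD: M=124.4100, payoff=0.0000, prob=0.007250
DUDUDD: M=122.5597, payoff=0.0000, prob=0.007250
UUDUDD: M=211.1570, payoff=27.9060, prob=0.012523
DDUUDD: M=122.5597, payoff=0.0000, prob=0.007250
UDUUDD: M=211.1570, payoff=27.9060, prob=0.012523
DUUUDD: M=211.1570, payoff=27.9060, prob=0.012523
UUUUDD: M=363.8006, payoff=133.0622, prob=0.021631
DDDDUD: M=72.2100, payoff=0.0000, prob=0.004197
UDDDUD: M=124.4100, payoff=0.0000, prob=0.007250
DUDDUD: M=103.2603, payoff=0.0000, prob=0.007250
UUDDUD: M=177.9063, payoff=27.9060, prob=0.012523
DDUDUD: M=101.7245, payoff=0.0000, prob=0.007250
UDUDUD: M=175.2603, payoff=27.9060, prob=0.012523
DUUDUD: M=175.2603, payoff=27.9060, prob=0.012523
UUUDUD: M=301.9545, payoff=133.0622, prob=0.021631
DDDUUD: M=101.7245, payoff=0.0000, prob=0.007250
UDDUUD: M=175.2603, payoff=27.9060, prob=0.012523
DUDUUD: M=175.2603, payoff=27.9060, prob=0.012523
UUDUUD: M=301.9545, payoff=133.0622, prob=0.021631
DDUUUD: M=175.2603, payoff=27.9060, prob=0.012523
UDUUUD: M=301.9545, payoff=133.0622, prob=0.021631
DUUUUD: M=301.9545, payoff=133.0622, prob=0.021631
UUUUUD: M=520.2348, payoff=0.0000, prob=0.037362
DDDDDU: M=72.2100, payoff=0.0000, prob=0.004197
UDDDDU: M=124.4100, payoff=0.0000, prob=0.007250
DUDDDU: M=103.2603, payoff=0.0000, prob=0.007250
UUDDDU: M=177.9063, payoff=27.9060, prob=0.012523
DDUDDU: M=85.7060, payoff=0.0000, prob=0.007250
UDUDDU: M=147.6622, payoff=27.9060, prob=0.012523
DUUDDU: M=147.6622, payoff=27.9060, prob=0.012523
UUUDDU: M=254.4060, payoff=133.0622, prob=0.021631
DDDUDU: M=84.4313, payoff=0.0000, prob=0.007250
UDDUDU: M=145.4660, payoff=27.9060, prob=0.012523
DUDUDU: M=145.4660, payoff=27.9060, prob=0.012523
UUDUDU: M=250.6222, payoff=133.0622, prob=0.021631
DDUUDU: M=145.4660, payoff=27.9060, prob=0.012523
UDUUDU: M=250.6222, payoff=133.0622, prob=0.021631
DUUUDU: M=250.6222, payoff=133.0622, prob=0.021631
UUUUDU: M=431.7949, payoff=314.2349, prob=0.037362
DDDDUU: M=84.4313, payoff=0.0000, prob=0.007250
UDDDUU: M=145.4660, payoff=27.9060, prob=0.012523
DUDDUU: M=145.4660, payoff=27.9060, prob=0.012523
UUDDUU: M=250.6222, payoff=133.0622, prob=0.021631
DDUDUU: M=145.4660, payoff=27.9060, prob=0.012523
UDUDUU: M=250.6222, payoff=133.0622, prob=0.021631
DUUDUU: M=250.6222, payoff=133.0622, prob=0.021631
UUUDUU: M=431.7949, payoff=314.2349, prob=0.037362
DDDUUU: M=145.4660, payoff=27.9060, prob=0.012523
UDDUUU: M=250.6222, payoff=133.0622, prob=0.021631
DUDUUU: M=250.6222, payoff=133.0622, prob=0.021631
UUDUUU: M=431.7949, payoff=314.2349, prob=0.037362
DDUUUU: M=250.6222, payoff=133.0622, prob=0.021631
UDUUUU: M=431.7949, payoff=314.2349, prob=0.037362
DUUUUU: M=431.7949, payoff=314.2349, prob=0.037362
UUUUUU: M=743.9358, payoff=0.0000, prob=0.064535
Price = Σ prob·payoff / R^6 = 108.865638 / 3.138428 = 34.6879

price = 34.6879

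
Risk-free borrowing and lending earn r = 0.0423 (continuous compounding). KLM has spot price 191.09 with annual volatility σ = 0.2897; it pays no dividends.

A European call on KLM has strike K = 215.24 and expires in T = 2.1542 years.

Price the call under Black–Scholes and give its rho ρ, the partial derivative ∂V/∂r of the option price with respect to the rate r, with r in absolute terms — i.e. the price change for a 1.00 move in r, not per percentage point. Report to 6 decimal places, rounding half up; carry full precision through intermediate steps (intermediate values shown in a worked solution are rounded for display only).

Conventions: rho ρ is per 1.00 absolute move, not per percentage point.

σ√T = 0.2897·√2.1542 = 0.425198
d₁ = (ln(S/K) + (r+σ²/2)T) / (σ√T) = (ln(191.09/215.24) + (0.0423+0.2897²/2)·2.1542) / 0.425198 = (-0.119009 + 0.181519) / 0.425198 = 0.147014
d₂ = d₁ − σ√T = 0.147014 − 0.425198 = -0.278184
e^{−rT} = 0.912906
N(d₁) = 0.558440,  N(d₂) = 0.390436
Call price V = S·N(d₁) − K·e^{−rT}·N(d₂) = 106.712240 − 76.718189 = 29.994051
ρ = K·T·e^{−rT}·N(d₂) = 165.266323

price = 29.994051
ρ = 165.266323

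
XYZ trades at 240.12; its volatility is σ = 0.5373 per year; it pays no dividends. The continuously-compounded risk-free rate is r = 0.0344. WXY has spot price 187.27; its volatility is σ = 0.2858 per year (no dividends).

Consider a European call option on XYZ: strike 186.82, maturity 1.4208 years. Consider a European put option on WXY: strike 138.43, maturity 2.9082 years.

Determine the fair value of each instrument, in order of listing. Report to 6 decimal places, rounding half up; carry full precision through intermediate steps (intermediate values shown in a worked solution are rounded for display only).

price(XYZ call K=186.82) = 89.021522
price(WXY put K=138.43) = 8.429721

[XYZ call K=186.82]
σ√T = 0.5373·√1.4208 = 0.640447
d₁ = (ln(S/K) + (r+σ²/2)T) / (σ√T) = (ln(240.12/186.82) + (0.0344+0.5373²/2)·1.4208) / 0.640447 = (0.250993 + 0.253962) / 0.640447 = 0.788441
d₂ = d₁ − σ√T = 0.788441 − 0.640447 = 0.147994
e^{−rT} = 0.952300
N(d₁) = 0.784781,  N(d₂) = 0.558826
price = S·N(d₁) − K·e^{−rT}·N(d₂) = 188.441541 − 99.420020 = 89.021522
[WXY put K=138.43]
σ√T = 0.2858·√2.9082 = 0.487387
d₁ = (ln(S/K) + (r+σ²/2)T) / (σ√T) = (ln(187.27/138.43) + (0.0344+0.2858²/2)·2.9082) / 0.487387 = (0.302187 + 0.218815) / 0.487387 = 1.068969
d₂ = d₁ − σ√T = 1.068969 − 0.487387 = 0.581581
e^{−rT} = 0.904799
N(−d₁) = 0.142542,  N(−d₂) = 0.280424
price = K·e^{−rT}·N(−d₂) − S·N(−d₁) = 35.123536 − 26.693815 = 8.429721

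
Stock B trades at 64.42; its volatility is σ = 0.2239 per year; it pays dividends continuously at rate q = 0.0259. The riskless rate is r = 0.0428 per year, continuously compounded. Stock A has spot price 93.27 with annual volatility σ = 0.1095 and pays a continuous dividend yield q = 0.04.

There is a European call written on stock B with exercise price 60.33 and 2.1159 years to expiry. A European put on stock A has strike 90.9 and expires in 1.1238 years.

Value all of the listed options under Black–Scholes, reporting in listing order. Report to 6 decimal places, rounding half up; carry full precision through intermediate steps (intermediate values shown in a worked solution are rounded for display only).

[stock B call K=60.33]
σ√T = 0.2239·√2.1159 = 0.325688
d₁ = (ln(S/K) + (r−q+σ²/2)T) / (σ√T) = (ln(64.42/60.33) + (0.0428−0.0259+0.2239²/2)·2.1159) / 0.325688 = (0.065595 + 0.088795) / 0.325688 = 0.474042
d₂ = d₁ − σ√T = 0.474042 − 0.325688 = 0.148354
e^{−rT} = 0.913419
e^{−qT} = 0.946673
N(d₁) = 0.682265,  N(d₂) = 0.558968
price = S·e^{−qT}·N(d₁) − K·e^{−rT}·N(d₂) = 41.607694 − 30.802823 = 10.804871
[stock A put K=90.9]
σ√T = 0.1095·√1.1238 = 0.116080
d₁ = (ln(S/K) + (r−q+σ²/2)T) / (σ√T) = (ln(93.27/90.9) + (0.0428−0.04+0.1095²/2)·1.1238) / 0.116080 = (0.025739 + 0.009884) / 0.116080 = 0.306878
d₂ = d₁ − σ√T = 0.306878 − 0.116080 = 0.190797
e^{−rT} = 0.953040
e^{−qT} = 0.956043
N(−d₁) = 0.379468,  N(−d₂) = 0.424342
price = K·e^{−rT}·N(−d₂) − S·e^{−qT}·N(−d₁) = 36.761318 − 33.837242 = 2.924076

price(stock B call K=60.33) = 10.804871
price(stock A put K=90.9) = 2.924076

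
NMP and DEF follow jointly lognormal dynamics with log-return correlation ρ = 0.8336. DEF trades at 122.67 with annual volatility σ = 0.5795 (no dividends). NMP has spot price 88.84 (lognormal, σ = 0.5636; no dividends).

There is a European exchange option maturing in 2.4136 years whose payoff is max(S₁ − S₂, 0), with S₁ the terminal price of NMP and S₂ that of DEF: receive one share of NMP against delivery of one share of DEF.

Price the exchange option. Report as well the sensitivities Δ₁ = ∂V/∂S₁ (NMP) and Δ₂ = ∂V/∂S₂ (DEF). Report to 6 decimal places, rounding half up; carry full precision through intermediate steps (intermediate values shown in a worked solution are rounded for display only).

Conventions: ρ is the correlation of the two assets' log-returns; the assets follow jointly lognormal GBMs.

exchange price = 8.454988
Δ1 = 0.354638
Δ2 = -0.187911

σ_eff = √(σ₁² + σ₂² − 2ρσ₁σ₂) = √(0.5636² + 0.5795² − 2·0.8336·0.5636·0.5795) = 0.330072
d₁ = (ln(S₁/S₂) + (q₂ − q₁ + σ_eff²/2)T) / (σ_eff√T) = (ln(88.84/122.67) + (0.0 − 0.0 + 0.054474)·2.4136) / 0.512792 = -0.372828
d₂ = d₁ − σ_eff√T = -0.372828 − 0.512792 = -0.885620
N(d₁) = 0.354638,  N(d₂) = 0.187911
V = S₁·e^{−q₁T}·N(d₁) − S₂·e^{−q₂T}·N(d₂) = 31.506057 − 23.051069 = 8.454988
Key observation: the rate r is irrelevant here: denominating values in DEF turns the exchange into a ratio option on S₁/S₂, and discounting at r drops out.
Δ₁ = e^{−q₁T}·N(d₁) = 0.354638;  Δ₂ = −e^{−q₂T}·N(d₂) = -0.187911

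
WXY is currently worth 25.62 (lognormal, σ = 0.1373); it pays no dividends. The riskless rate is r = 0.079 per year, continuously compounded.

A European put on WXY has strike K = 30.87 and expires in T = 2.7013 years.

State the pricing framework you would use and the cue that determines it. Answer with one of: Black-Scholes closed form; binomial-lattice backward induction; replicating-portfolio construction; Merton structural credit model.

Key observation: with WXY following a GBM at constant σ and r, the European put struck at 30.87 prices in closed form — nothing here needs a stepwise model or a balance sheet.

framework: Black-Scholes closed form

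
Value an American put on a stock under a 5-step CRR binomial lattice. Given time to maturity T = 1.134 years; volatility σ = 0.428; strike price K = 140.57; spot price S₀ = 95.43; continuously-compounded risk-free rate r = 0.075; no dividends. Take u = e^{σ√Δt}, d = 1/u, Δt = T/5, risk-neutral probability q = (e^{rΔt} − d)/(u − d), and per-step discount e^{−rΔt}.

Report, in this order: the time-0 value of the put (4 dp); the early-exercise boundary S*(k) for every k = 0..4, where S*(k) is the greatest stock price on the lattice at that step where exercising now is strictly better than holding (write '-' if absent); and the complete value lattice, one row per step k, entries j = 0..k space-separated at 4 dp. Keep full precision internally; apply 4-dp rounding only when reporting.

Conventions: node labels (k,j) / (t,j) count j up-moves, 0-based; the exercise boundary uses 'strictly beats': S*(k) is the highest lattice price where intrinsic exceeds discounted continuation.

Δt=0.22680  u=1.22609  d=0.81560  q=0.49101  discount=0.98313
step 5 (expiry): payoffs max(K−S,0) = 106.1289 88.7950 62.7371 23.5644 0.0000 0.0000
step 4: (k=4,j=0): S=42.2278, K−S=98.3422, hold=95.9713 ⇒ V=98.3422 exercise | (k=4,j=1): S=63.4807, K−S=77.0893, hold=74.7184 ⇒ V=77.0893 exercise | (k=4,j=2): S=95.4300, K−S=45.1400, hold=42.7691 ⇒ V=45.1400 exercise | (k=4,j=3): S=143.4592, K−S=0.0000, hold=11.7917 ⇒ V=11.7917 continue | (k=4,j=4): S=215.6610, K−S=0.0000, hold=0.0000 ⇒ V=0.0000 continue  boundary S*=95.4300
step 3: (k=3,j=0): S=51.7750, K−S=88.7950, hold=86.4241 ⇒ V=88.7950 exercise | (k=3,j=1): S=77.8329, K−S=62.7371, hold=60.3662 ⇒ V=62.7371 exercise | (k=3,j=2): S=117.0056, K−S=23.5644, hold=28.2804 ⇒ V=28.2804 continue | (k=3,j=3): S=175.8936, K−S=0.0000, hold=5.9006 ⇒ V=5.9006 continue  boundary S*=77.8329
step 2: (k=2,j=0): S=63.4807, K−S=77.0893, hold=74.7184 ⇒ V=77.0893 exercise | (k=2,j=1): S=95.4300, K−S=45.1400, hold=45.0457 ⇒ V=45.1400 exercise | (k=2,j=2): S=143.4592, K−S=0.0000, hold=17.0000 ⇒ V=17.0000 continue  boundary S*=95.4300
step 1: (k=1,j=0): S=77.8329, K−S=62.7371, hold=60.3662 ⇒ V=62.7371 exercise | (k=1,j=1): S=117.0056, K−S=23.5644, hold=30.7947 ⇒ V=30.7947 continue  boundary S*=77.8329
step 0: (k=0,j=0): S=95.4300, K−S=45.1400, hold=46.2594 ⇒ V=46.2594 continue  boundary S*=-

price = 46.2594
boundary = - 77.8329 95.4300 77.8329 95.4300
tree:
46.2594
62.7371 30.7947
77.0893 45.1400 17.0000
88.7950 62.7371 28.2804 5.9006
98.3422 77.0893 45.1400 11.7917 0.0000
106.1289 88.7950 62.7371 23.5644 0.0000 0.0000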